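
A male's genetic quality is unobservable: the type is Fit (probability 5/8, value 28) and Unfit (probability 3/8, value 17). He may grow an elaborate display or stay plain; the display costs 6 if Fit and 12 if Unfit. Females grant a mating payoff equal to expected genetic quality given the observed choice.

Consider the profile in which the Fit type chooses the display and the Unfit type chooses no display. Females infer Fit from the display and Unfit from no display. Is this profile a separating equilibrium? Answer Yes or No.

Yes

Under these beliefs, the display earns mating payoff 28 and no display earns mating payoff 17.
Fit: the display nets 28 − 6 = 22; no display nets 17. Fit prefers the display.
Unfit: the display nets 28 − 12 = 16; no display nets 17. Unfit prefers no display.
Neither type deviates, so the separating profile is an equilibrium.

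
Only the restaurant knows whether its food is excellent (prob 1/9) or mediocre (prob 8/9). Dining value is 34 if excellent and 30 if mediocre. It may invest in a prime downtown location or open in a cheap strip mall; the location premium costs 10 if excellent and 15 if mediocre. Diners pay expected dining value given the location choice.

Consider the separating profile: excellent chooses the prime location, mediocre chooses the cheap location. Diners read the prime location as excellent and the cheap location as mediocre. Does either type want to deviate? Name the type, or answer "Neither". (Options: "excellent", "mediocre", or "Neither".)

excellent

The prime location pays 34; the cheap location pays 30.
excellent: assigned the prime location, nets 34 − 10 = 24; deviating to the cheap location nets 30.
mediocre: assigned the cheap location, nets 30; deviating to the prime location nets 34 − 15 = 19.
The excellent type gains 6 by deviating.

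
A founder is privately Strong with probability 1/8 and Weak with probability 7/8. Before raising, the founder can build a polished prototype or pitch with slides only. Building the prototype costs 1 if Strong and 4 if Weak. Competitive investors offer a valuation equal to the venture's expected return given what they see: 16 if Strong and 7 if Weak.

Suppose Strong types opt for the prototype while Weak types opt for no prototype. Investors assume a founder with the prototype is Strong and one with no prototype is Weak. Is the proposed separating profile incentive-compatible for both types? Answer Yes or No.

Under these beliefs, the prototype earns valuation 16 and no prototype earns valuation 7.
Strong: the prototype nets 16 − 1 = 15; no prototype nets 7. Strong prefers the prototype.
Weak: the prototype nets 16 − 4 = 12; no prototype nets 7. Weak would deviate to the prototype.
Weak has a profitable deviation, so the profile is not an equilibrium.

No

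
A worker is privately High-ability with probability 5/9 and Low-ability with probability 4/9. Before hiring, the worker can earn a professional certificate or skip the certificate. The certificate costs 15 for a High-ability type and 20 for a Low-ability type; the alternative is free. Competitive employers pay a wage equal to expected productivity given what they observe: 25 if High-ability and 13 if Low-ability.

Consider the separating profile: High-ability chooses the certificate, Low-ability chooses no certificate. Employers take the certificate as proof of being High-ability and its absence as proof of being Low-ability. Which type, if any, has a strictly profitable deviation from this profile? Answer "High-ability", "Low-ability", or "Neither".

The certificate pays 25; no certificate pays 13.
High-ability: assigned the certificate, nets 25 − 15 = 10; deviating to no certificate nets 13.
Low-ability: assigned no certificate, nets 13; deviating to the certificate nets 25 − 20 = 5.
The High-ability type gains 3 by deviating.

High-ability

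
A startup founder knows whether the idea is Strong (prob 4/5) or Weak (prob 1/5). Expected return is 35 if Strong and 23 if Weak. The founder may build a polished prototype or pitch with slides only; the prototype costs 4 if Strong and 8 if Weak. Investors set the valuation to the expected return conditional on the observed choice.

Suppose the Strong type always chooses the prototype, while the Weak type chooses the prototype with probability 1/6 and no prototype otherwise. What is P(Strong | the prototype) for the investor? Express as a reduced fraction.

24/25

P(the prototype) = (4/5)·1 + (1/5)·(1/6) = 5/6.
By Bayes' rule, P(Strong | the prototype) = (4/5) / (5/6) = 24/25.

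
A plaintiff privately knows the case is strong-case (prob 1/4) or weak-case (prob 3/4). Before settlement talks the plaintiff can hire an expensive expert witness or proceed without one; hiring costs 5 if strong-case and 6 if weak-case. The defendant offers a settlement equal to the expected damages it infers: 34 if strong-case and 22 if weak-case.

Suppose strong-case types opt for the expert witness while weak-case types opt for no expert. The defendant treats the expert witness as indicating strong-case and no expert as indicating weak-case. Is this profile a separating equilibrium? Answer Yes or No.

Under these beliefs, the expert witness earns settlement 34 and no expert earns settlement 22.
strong-case: the expert witness nets 34 − 5 = 29; no expert nets 22. strong-case prefers the expert witness.
weak-case: the expert witness nets 34 − 6 = 28; no expert nets 22. weak-case would deviate to the expert witness.
weak-case has a profitable deviation, so the profile is not an equilibrium.

No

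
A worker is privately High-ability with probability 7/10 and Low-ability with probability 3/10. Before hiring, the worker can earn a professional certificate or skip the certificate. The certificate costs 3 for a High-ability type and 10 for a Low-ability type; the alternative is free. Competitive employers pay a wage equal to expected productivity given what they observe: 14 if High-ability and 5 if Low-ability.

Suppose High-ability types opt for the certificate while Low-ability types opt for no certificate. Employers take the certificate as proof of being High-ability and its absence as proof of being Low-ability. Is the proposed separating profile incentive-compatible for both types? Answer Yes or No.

Under these beliefs, the certificate earns wage 14 and no certificate earns wage 5.
High-ability: the certificate nets 14 − 3 = 11; no certificate nets 5. High-ability prefers the certificate.
Low-ability: the certificate nets 14 − 10 = 4; no certificate nets 5. Low-ability prefers no certificate.
Neither type deviates, so the separating profile is an equilibrium.

Yes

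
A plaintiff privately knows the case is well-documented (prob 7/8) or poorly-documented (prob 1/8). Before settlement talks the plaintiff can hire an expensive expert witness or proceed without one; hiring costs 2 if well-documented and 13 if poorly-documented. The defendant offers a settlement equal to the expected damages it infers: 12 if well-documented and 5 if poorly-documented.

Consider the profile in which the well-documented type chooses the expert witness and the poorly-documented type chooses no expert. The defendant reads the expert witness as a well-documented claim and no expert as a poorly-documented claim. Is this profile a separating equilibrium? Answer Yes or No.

Yes

Under these beliefs, the expert witness earns settlement 12 and no expert earns settlement 5.
well-documented: the expert witness nets 12 − 2 = 10; no expert nets 5. well-documented prefers the expert witness.
poorly-documented: the expert witness nets 12 − 13 = -1; no expert nets 5. poorly-documented prefers no expert.
Neither type deviates, so the separating profile is an equilibrium.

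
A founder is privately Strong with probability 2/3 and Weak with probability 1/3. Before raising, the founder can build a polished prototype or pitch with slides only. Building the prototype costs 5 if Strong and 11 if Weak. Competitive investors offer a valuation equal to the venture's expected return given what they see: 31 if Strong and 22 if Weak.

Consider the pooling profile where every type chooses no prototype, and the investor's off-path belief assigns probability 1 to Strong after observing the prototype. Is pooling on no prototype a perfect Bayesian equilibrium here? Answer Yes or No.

Yes

On path, the investor holds the prior and pays 2/3·31 + 1/3·22 = 28. Off path (the prototype), believing Strong, it pays 31.
Strong: no prototype nets 28; the prototype nets 31 − 5 = 26. Strong stays.
Weak: no prototype nets 28; the prototype nets 31 − 11 = 20. Weak stays.
No type deviates, so pooling is sustained.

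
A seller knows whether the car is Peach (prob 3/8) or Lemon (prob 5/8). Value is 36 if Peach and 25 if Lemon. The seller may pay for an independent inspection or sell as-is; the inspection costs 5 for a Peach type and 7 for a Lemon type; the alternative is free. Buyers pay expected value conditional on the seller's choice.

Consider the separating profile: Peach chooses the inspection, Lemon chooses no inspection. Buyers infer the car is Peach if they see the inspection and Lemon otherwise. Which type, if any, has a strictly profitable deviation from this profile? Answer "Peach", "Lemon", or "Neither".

Lemon

The inspection pays 36; no inspection pays 25.
Peach: assigned the inspection, nets 36 − 5 = 31; deviating to no inspection nets 25.
Lemon: assigned no inspection, nets 25; deviating to the inspection nets 36 − 7 = 29.
The Lemon type gains 4 by deviating.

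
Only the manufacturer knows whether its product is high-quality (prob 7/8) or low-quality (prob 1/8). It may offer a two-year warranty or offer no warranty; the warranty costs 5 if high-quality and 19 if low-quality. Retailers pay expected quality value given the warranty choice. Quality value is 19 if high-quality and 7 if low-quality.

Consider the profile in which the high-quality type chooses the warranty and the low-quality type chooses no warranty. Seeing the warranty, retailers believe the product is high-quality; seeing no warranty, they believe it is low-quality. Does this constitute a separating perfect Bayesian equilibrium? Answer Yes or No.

Under these beliefs, the warranty earns price 19 and no warranty earns price 7.
high-quality: the warranty nets 19 − 5 = 14; no warranty nets 7. high-quality prefers the warranty.
low-quality: the warranty nets 19 − 19 = 0; no warranty nets 7. low-quality prefers no warranty.
Neither type deviates, so the separating profile is an equilibrium.

Yes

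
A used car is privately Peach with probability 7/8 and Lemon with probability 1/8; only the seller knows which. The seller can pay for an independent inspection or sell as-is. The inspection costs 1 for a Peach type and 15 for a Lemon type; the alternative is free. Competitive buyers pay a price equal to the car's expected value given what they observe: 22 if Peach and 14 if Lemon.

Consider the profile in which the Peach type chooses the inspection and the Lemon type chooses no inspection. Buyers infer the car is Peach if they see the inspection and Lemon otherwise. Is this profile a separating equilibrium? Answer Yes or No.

Under these beliefs, the inspection earns price 22 and no inspection earns price 14.
Peach: the inspection nets 22 − 1 = 21; no inspection nets 14. Peach prefers the inspection.
Lemon: the inspection nets 22 − 15 = 7; no inspection nets 14. Lemon prefers no inspection.
Neither type deviates, so the separating profile is an equilibrium.

Yes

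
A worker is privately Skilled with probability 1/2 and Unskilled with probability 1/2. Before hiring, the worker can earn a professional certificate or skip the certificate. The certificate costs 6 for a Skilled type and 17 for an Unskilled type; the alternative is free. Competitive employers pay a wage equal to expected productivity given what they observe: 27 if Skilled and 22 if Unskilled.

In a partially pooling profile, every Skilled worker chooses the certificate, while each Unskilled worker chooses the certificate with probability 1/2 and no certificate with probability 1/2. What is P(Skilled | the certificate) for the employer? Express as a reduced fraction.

2/3

P(the certificate) = (1/2)·1 + (1/2)·(1/2) = 3/4.
By Bayes' rule, P(Skilled | the certificate) = (1/2) / (3/4) = 2/3.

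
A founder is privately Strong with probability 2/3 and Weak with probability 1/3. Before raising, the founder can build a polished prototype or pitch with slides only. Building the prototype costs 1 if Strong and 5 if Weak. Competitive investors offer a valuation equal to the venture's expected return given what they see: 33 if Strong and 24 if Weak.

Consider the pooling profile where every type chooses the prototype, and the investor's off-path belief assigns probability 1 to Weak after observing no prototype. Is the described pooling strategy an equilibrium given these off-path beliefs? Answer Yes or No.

On path, the investor holds the prior and pays 2/3·33 + 1/3·24 = 30. Off path (no prototype), believing Weak, it pays 24.
Strong: the prototype nets 30 − 1 = 29; no prototype nets 24. Strong stays.
Weak: the prototype nets 30 − 5 = 25; no prototype nets 24. Weak stays.
No type deviates, so pooling is sustained.

Yes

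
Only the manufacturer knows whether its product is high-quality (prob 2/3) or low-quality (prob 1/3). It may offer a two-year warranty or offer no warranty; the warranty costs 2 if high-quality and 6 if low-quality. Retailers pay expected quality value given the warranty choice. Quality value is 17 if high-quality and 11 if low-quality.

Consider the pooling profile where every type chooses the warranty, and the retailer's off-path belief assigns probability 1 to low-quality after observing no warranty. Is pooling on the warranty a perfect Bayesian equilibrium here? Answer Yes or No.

On path, the retailer holds the prior and pays 2/3·17 + 1/3·11 = 15. Off path (no warranty), believing low-quality, it pays 11.
high-quality: the warranty nets 15 − 2 = 13; no warranty nets 11. high-quality stays.
low-quality: the warranty nets 15 − 6 = 9; no warranty nets 11. low-quality would deviate.
A type deviates, so pooling fails.

No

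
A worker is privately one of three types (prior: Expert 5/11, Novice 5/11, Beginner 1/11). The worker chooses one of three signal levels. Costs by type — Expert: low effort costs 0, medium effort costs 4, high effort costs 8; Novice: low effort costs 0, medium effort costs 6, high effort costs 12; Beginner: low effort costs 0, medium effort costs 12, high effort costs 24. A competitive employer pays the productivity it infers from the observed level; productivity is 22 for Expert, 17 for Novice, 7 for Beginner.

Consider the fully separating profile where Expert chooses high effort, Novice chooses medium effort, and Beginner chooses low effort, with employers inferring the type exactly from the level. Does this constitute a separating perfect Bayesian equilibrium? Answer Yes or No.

Yes

Separating wages: high effort → 22, medium effort → 17, low effort → 7.
Expert (assigned high effort): low effort: 7 − 0 = 7; medium effort: 17 − 4 = 13; high effort: 22 − 8 = 14. Expert stays.
Novice (assigned medium effort): low effort: 7 − 0 = 7; medium effort: 17 − 6 = 11; high effort: 22 − 12 = 10. Novice stays.
Beginner (assigned low effort): low effort: 7 − 0 = 7; medium effort: 17 − 12 = 5; high effort: 22 − 24 = -2. Beginner stays.
Every type prefers its assigned level; separation holds.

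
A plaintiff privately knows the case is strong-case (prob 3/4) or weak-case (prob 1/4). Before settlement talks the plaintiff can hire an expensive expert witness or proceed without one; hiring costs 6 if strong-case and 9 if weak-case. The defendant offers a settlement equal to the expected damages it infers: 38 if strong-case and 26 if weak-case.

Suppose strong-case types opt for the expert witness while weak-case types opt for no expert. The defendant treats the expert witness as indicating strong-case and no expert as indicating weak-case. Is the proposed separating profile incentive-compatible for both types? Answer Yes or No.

No

Under these beliefs, the expert witness earns settlement 38 and no expert earns settlement 26.
strong-case: the expert witness nets 38 − 6 = 32; no expert nets 26. strong-case prefers the expert witness.
weak-case: the expert witness nets 38 − 9 = 29; no expert nets 26. weak-case would deviate to the expert witness.
weak-case has a profitable deviation, so the profile is not an equilibrium.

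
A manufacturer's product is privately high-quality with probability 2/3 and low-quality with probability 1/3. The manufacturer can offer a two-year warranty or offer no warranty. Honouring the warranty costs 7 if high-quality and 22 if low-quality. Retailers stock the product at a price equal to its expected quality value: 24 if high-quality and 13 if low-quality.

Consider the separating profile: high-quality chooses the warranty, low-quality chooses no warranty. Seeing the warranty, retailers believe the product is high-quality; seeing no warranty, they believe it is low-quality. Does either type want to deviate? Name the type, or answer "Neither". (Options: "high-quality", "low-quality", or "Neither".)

Neither

The warranty pays 24; no warranty pays 13.
high-quality: assigned the warranty, nets 24 − 7 = 17; deviating to no warranty nets 13.
low-quality: assigned no warranty, nets 13; deviating to the warranty nets 24 − 22 = 2.
Both types strictly prefer their assigned action; no profitable deviation.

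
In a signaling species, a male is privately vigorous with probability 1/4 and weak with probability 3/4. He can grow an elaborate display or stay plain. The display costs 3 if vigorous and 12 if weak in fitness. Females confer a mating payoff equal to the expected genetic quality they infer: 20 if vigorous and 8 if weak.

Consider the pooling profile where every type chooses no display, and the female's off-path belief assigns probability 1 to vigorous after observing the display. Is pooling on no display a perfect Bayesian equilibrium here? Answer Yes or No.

No

On path, the female holds the prior and pays 1/4·20 + 3/4·8 = 11. Off path (the display), believing vigorous, it pays 20.
vigorous: no display nets 11; the display nets 20 − 3 = 17. vigorous would deviate.
weak: no display nets 11; the display nets 20 − 12 = 8. weak stays.
A type deviates, so pooling fails.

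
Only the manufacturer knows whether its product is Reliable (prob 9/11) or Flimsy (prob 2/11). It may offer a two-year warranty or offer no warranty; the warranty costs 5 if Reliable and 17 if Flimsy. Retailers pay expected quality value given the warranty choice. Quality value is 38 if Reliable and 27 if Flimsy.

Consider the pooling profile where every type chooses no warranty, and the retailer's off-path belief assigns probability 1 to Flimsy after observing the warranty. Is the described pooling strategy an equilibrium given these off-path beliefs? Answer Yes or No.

Yes

On path, the retailer holds the prior and pays 9/11·38 + 2/11·27 = 36. Off path (the warranty), believing Flimsy, it pays 27.
Reliable: no warranty nets 36; the warranty nets 27 − 5 = 22. Reliable stays.
Flimsy: no warranty nets 36; the warranty nets 27 − 17 = 10. Flimsy stays.
No type deviates, so pooling is sustained.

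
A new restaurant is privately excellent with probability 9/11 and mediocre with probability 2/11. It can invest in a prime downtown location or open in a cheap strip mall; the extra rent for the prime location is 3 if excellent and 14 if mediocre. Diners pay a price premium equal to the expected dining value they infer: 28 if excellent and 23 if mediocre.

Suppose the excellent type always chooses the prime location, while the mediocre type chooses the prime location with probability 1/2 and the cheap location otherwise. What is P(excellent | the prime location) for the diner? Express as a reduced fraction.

9/10

P(the prime location) = (9/11)·1 + (2/11)·(1/2) = 10/11.
By Bayes' rule, P(excellent | the prime location) = (9/11) / (10/11) = 9/10.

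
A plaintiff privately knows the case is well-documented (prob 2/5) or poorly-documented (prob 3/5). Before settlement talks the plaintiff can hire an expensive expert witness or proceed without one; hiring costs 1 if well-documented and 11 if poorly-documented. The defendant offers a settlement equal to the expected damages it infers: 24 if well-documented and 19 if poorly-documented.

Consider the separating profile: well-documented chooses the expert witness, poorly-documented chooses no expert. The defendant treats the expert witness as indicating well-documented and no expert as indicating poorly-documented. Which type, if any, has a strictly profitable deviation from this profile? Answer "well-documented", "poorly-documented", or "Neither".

The expert witness pays 24; no expert pays 19.
well-documented: assigned the expert witness, nets 24 − 1 = 23; deviating to no expert nets 19.
poorly-documented: assigned no expert, nets 19; deviating to the expert witness nets 24 − 11 = 13.
Both types strictly prefer their assigned action; no profitable deviation.

Neither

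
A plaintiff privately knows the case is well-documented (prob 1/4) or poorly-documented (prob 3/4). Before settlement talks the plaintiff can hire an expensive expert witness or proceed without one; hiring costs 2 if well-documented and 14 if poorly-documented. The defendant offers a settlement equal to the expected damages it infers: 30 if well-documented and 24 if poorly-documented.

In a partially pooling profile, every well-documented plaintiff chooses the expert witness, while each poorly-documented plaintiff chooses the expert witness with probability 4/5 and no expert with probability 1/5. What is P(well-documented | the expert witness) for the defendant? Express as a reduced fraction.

5/17

P(the expert witness) = (1/4)·1 + (3/4)·(4/5) = 17/20.
By Bayes' rule, P(well-documented | the expert witness) = (1/4) / (17/20) = 5/17.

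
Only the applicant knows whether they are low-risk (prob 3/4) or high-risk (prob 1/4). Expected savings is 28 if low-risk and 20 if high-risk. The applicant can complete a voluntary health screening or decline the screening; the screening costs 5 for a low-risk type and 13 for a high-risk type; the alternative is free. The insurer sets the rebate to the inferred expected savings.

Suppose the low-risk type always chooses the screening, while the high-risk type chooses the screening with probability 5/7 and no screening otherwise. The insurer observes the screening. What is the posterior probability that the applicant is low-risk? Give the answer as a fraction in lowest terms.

P(the screening) = (3/4)·1 + (1/4)·(5/7) = 13/14.
By Bayes' rule, P(low-risk | the screening) = (3/4) / (13/14) = 21/26.

21/26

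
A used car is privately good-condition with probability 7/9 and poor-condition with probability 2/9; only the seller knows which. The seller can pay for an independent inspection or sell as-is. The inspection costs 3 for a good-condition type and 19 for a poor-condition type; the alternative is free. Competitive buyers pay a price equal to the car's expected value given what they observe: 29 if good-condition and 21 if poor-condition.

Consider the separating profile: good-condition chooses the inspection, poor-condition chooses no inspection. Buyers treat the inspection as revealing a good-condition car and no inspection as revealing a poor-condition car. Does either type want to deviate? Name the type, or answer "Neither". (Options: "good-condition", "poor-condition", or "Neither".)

Neither

The inspection pays 29; no inspection pays 21.
good-condition: assigned the inspection, nets 29 − 3 = 26; deviating to no inspection nets 21.
poor-condition: assigned no inspection, nets 21; deviating to the inspection nets 29 − 19 = 10.
Both types strictly prefer their assigned action; no profitable deviation.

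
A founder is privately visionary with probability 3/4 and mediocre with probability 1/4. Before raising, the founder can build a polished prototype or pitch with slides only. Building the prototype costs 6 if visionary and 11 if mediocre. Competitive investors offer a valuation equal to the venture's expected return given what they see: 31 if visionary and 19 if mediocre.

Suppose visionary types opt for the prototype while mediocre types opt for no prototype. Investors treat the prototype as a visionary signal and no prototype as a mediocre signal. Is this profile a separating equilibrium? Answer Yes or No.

No

Under these beliefs, the prototype earns valuation 31 and no prototype earns valuation 19.
visionary: the prototype nets 31 − 6 = 25; no prototype nets 19. visionary prefers the prototype.
mediocre: the prototype nets 31 − 11 = 20; no prototype nets 19. mediocre would deviate to the prototype.
mediocre has a profitable deviation, so the profile is not an equilibrium.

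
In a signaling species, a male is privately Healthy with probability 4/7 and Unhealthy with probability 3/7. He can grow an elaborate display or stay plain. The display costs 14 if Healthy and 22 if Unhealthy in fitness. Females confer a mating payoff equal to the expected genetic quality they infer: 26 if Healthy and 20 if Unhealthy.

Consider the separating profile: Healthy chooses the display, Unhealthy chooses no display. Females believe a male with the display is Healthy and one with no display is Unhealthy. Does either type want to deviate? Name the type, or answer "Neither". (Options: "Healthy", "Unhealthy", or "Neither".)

The display pays 26; no display pays 20.
Healthy: assigned the display, nets 26 − 14 = 12; deviating to no display nets 20.
Unhealthy: assigned no display, nets 20; deviating to the display nets 26 − 22 = 4.
The Healthy type gains 8 by deviating.

Healthy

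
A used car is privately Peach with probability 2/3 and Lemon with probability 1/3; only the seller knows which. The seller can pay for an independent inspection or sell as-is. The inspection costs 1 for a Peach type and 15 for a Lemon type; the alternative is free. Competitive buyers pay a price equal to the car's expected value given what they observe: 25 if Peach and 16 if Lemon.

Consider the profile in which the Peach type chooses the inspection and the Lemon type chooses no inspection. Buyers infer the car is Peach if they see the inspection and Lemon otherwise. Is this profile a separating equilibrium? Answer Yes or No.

Yes

Under these beliefs, the inspection earns price 25 and no inspection earns price 16.
Peach: the inspection nets 25 − 1 = 24; no inspection nets 16. Peach prefers the inspection.
Lemon: the inspection nets 25 − 15 = 10; no inspection nets 16. Lemon prefers no inspection.
Neither type deviates, so the separating profile is an equilibrium.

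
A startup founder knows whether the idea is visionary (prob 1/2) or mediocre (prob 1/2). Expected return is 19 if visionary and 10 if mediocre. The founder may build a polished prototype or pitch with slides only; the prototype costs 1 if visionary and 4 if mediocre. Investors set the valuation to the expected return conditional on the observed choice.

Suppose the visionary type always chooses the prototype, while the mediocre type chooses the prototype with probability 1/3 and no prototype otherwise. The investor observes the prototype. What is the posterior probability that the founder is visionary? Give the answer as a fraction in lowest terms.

P(the prototype) = (1/2)·1 + (1/2)·(1/3) = 2/3.
By Bayes' rule, P(visionary | the prototype) = (1/2) / (2/3) = 3/4.

3/4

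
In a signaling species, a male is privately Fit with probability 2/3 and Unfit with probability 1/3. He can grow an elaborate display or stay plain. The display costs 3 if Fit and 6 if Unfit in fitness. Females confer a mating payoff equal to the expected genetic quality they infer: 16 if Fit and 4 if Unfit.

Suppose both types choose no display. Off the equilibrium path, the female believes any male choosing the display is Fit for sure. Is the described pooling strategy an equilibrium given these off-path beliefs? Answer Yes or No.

No

On path, the female holds the prior and pays 2/3·16 + 1/3·4 = 12. Off path (the display), believing Fit, it pays 16.
Fit: no display nets 12; the display nets 16 − 3 = 13. Fit would deviate.
Unfit: no display nets 12; the display nets 16 − 6 = 10. Unfit stays.
A type deviates, so pooling fails.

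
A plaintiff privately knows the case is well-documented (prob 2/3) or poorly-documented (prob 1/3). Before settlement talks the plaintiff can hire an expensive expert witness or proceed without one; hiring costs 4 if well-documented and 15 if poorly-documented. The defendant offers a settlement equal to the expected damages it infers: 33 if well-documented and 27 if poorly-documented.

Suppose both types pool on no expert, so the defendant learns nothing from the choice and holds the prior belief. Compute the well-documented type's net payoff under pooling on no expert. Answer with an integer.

Pooled settlement = 2/3·33 + 1/3·27 = 31.
well-documented pays no cost for no expert, so net payoff = 31.

31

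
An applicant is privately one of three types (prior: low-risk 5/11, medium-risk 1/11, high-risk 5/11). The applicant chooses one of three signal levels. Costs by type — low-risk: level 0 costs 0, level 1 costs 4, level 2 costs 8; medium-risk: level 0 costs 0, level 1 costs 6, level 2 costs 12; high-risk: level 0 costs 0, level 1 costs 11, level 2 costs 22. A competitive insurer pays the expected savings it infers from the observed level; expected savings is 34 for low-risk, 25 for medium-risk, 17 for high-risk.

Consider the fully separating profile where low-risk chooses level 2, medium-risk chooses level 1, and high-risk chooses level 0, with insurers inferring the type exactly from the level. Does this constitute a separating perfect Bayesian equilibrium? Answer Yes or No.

Separating rebates: level 2 → 34, level 1 → 25, level 0 → 17.
low-risk (assigned level 2): level 0: 17 − 0 = 17; level 1: 25 − 4 = 21; level 2: 34 − 8 = 26. low-risk stays.
medium-risk (assigned level 1): level 0: 17 − 0 = 17; level 1: 25 − 6 = 19; level 2: 34 − 12 = 22. medium-risk prefers level 2.
high-risk (assigned level 0): level 0: 17 − 0 = 17; level 1: 25 − 11 = 14; level 2: 34 − 22 = 12. high-risk stays.
At least one type deviates; the separating profile fails.

No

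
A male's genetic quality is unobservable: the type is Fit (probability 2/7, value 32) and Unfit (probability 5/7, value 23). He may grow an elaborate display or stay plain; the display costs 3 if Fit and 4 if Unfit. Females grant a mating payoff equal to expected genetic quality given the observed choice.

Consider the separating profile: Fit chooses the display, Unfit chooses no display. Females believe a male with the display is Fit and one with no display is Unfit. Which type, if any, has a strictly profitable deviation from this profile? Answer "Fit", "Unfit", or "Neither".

The display pays 32; no display pays 23.
Fit: assigned the display, nets 32 − 3 = 29; deviating to no display nets 23.
Unfit: assigned no display, nets 23; deviating to the display nets 32 − 4 = 28.
The Unfit type gains 5 by deviating.

Unfit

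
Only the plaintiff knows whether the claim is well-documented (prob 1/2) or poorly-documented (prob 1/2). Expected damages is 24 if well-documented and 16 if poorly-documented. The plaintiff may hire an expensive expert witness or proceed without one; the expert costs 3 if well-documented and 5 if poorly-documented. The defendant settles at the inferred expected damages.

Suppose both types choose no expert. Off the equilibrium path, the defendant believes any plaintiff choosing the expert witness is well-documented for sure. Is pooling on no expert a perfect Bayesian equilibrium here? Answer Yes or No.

No

On path, the defendant holds the prior and pays 1/2·24 + 1/2·16 = 20. Off path (the expert witness), believing well-documented, it pays 24.
well-documented: no expert nets 20; the expert witness nets 24 − 3 = 21. well-documented would deviate.
poorly-documented: no expert nets 20; the expert witness nets 24 − 5 = 19. poorly-documented stays.
A type deviates, so pooling fails.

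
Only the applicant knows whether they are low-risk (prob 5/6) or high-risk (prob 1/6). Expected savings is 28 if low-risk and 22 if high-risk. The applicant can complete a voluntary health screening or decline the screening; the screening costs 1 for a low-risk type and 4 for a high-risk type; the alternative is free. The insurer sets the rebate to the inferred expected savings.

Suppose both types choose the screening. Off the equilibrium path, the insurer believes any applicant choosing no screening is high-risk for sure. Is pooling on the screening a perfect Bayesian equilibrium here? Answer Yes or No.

On path, the insurer holds the prior and pays 5/6·28 + 1/6·22 = 27. Off path (no screening), believing high-risk, it pays 22.
low-risk: the screening nets 27 − 1 = 26; no screening nets 22. low-risk stays.
high-risk: the screening nets 27 − 4 = 23; no screening nets 22. high-risk stays.
No type deviates, so pooling is sustained.

Yes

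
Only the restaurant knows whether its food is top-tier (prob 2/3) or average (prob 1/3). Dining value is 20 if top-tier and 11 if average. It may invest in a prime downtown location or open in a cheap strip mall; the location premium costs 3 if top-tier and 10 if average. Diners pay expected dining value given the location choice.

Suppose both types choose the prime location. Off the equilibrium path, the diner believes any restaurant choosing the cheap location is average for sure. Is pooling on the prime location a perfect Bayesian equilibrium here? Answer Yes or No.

On path, the diner holds the prior and pays 2/3·20 + 1/3·11 = 17. Off path (the cheap location), believing average, it pays 11.
top-tier: the prime location nets 17 − 3 = 14; the cheap location nets 11. top-tier stays.
average: the prime location nets 17 − 10 = 7; the cheap location nets 11. average would deviate.
A type deviates, so pooling fails.

No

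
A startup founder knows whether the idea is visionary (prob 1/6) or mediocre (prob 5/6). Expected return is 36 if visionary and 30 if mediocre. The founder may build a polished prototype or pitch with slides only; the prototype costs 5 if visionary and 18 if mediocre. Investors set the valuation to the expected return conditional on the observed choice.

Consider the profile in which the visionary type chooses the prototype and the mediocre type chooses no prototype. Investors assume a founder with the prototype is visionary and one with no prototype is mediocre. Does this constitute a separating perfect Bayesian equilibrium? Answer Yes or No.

Under these beliefs, the prototype earns valuation 36 and no prototype earns valuation 30.
visionary: the prototype nets 36 − 5 = 31; no prototype nets 30. visionary prefers the prototype.
mediocre: the prototype nets 36 − 18 = 18; no prototype nets 30. mediocre prefers no prototype.
Neither type deviates, so the separating profile is an equilibrium.

Yes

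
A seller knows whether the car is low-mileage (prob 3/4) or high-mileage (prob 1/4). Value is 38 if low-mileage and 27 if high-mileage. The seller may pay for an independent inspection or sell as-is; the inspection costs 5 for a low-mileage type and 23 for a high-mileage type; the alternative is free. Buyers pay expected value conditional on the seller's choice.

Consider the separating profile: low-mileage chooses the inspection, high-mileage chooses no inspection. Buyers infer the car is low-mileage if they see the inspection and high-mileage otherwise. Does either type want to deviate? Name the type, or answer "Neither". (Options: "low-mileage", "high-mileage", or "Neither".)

The inspection pays 38; no inspection pays 27.
low-mileage: assigned the inspection, nets 38 − 5 = 33; deviating to no inspection nets 27.
high-mileage: assigned no inspection, nets 27; deviating to the inspection nets 38 − 23 = 15.
Both types strictly prefer their assigned action; no profitable deviation.

Neither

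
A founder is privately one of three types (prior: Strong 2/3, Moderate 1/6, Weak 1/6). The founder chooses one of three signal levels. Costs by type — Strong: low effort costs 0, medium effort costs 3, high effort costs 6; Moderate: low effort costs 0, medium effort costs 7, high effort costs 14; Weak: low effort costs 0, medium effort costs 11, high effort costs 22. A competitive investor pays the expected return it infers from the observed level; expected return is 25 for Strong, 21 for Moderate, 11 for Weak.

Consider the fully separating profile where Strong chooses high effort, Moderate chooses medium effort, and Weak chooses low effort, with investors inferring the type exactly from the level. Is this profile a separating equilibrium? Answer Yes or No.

Yes

Separating valuations: high effort → 25, medium effort → 21, low effort → 11.
Strong (assigned high effort): low effort: 11 − 0 = 11; medium effort: 21 − 3 = 18; high effort: 25 − 6 = 19. Strong stays.
Moderate (assigned medium effort): low effort: 11 − 0 = 11; medium effort: 21 − 7 = 14; high effort: 25 − 14 = 11. Moderate stays.
Weak (assigned low effort): low effort: 11 − 0 = 11; medium effort: 21 − 11 = 10; high effort: 25 − 22 = 3. Weak stays.
Every type prefers its assigned level; separation holds.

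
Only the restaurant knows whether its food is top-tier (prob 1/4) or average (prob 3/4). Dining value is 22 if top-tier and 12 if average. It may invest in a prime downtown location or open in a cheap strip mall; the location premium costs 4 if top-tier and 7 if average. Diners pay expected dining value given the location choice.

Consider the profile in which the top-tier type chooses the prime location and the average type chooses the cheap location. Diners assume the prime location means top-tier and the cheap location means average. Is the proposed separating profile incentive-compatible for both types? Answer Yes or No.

Under these beliefs, the prime location earns price premium 22 and the cheap location earns price premium 12.
top-tier: the prime location nets 22 − 4 = 18; the cheap location nets 12. top-tier prefers the prime location.
average: the prime location nets 22 − 7 = 15; the cheap location nets 12. average would deviate to the prime location.
average has a profitable deviation, so the profile is not an equilibrium.

No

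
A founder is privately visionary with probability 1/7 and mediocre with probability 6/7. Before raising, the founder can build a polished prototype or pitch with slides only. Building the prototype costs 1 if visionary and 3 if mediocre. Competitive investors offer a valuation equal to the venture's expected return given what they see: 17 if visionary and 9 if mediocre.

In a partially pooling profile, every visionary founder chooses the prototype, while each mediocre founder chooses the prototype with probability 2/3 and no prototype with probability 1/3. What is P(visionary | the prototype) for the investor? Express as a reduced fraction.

P(the prototype) = (1/7)·1 + (6/7)·(2/3) = 5/7.
By Bayes' rule, P(visionary | the prototype) = (1/7) / (5/7) = 1/5.

1/5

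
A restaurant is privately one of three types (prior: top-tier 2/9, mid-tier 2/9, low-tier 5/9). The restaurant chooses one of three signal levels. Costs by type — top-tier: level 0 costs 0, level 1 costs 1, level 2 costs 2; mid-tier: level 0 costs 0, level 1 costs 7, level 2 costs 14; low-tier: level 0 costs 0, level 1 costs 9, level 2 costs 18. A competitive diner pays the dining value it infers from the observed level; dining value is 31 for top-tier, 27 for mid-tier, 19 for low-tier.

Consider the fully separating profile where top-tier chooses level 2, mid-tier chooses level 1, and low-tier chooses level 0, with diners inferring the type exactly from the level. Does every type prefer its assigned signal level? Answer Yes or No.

Separating price premiums: level 2 → 31, level 1 → 27, level 0 → 19.
top-tier (assigned level 2): level 0: 19 − 0 = 19; level 1: 27 − 1 = 26; level 2: 31 − 2 = 29. top-tier stays.
mid-tier (assigned level 1): level 0: 19 − 0 = 19; level 1: 27 − 7 = 20; level 2: 31 − 14 = 17. mid-tier stays.
low-tier (assigned level 0): level 0: 19 − 0 = 19; level 1: 27 − 9 = 18; level 2: 31 − 18 = 13. low-tier stays.
Every type prefers its assigned level; separation holds.

Yes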